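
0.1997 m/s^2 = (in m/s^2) 0.1997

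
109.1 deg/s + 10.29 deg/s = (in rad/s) 2.084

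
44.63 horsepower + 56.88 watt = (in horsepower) 44.71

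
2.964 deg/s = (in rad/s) 0.05173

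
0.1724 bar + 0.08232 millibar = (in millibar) 172.5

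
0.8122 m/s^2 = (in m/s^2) 0.8122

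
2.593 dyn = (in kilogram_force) 2.644e-06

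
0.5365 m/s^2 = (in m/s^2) 0.5365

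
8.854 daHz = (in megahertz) 8.854e-05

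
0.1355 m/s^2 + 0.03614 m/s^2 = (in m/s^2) 0.1716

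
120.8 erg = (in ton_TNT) 2.887e-15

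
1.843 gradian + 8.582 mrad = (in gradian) 2.389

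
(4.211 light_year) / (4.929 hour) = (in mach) 6.594e+09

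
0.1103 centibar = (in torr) 0.8273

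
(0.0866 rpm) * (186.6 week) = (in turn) 1.629e+05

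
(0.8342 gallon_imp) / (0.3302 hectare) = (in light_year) 1.214e-22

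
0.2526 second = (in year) 8.01e-09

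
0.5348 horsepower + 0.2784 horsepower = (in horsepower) 0.8132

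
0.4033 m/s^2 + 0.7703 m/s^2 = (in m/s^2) 1.174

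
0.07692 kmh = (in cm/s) 2.137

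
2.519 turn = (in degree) 906.8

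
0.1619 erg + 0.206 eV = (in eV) 1.011e+11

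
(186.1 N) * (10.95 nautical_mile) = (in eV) 2.356e+25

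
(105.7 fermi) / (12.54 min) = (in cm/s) 1.405e-14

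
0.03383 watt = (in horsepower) 4.537e-05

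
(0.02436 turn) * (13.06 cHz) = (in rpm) 0.1909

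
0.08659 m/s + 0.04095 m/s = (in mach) 0.0003746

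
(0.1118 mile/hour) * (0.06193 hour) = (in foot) 36.56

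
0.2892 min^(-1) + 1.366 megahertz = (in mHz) 1.366e+09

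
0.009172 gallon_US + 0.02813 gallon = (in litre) 0.1412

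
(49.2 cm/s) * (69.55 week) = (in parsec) 6.707e-10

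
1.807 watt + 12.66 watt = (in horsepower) 0.0194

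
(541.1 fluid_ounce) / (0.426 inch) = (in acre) 0.0003654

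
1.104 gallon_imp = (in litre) 5.019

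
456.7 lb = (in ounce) 7307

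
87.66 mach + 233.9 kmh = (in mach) 87.85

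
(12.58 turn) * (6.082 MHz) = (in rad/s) 4.807e+08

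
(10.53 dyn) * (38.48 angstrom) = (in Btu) 3.841e-16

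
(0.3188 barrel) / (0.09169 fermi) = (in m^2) 5.528e+14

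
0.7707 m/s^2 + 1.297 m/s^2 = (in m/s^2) 2.068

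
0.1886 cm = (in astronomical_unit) 1.261e-14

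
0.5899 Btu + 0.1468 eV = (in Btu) 0.5899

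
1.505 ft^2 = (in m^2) 0.1398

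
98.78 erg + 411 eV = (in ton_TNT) 2.361e-15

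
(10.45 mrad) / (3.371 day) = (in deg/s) 2.056e-06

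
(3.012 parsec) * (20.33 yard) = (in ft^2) 1.86e+19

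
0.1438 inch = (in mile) 2.27e-06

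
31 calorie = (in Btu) 0.1229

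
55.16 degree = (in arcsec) 1.986e+05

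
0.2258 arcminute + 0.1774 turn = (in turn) 0.1774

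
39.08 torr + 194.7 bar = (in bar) 194.8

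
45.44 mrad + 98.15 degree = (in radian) 1.758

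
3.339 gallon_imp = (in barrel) 0.09548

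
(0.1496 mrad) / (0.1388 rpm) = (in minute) 0.0001715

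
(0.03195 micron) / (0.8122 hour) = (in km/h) 3.934e-11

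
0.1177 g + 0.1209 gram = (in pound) 0.000526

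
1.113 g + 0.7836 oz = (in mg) 2.333e+04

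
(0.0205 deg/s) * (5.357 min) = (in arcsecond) 2.372e+04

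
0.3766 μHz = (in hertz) 3.766e-07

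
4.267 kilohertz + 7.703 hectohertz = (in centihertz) 5.037e+05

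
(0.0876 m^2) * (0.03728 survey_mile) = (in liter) 5256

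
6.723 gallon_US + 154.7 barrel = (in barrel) 154.9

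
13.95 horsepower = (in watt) 1.04e+04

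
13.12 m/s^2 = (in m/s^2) 13.12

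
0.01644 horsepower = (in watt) 12.26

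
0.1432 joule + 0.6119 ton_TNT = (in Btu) 2.427e+06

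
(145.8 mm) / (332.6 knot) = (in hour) 2.367e-07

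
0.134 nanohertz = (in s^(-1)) 1.34e-10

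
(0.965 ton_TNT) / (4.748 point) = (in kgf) 2.458e+11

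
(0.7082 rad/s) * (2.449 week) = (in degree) 6.01e+07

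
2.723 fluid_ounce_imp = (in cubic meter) 7.737e-05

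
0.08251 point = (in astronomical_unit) 1.946e-16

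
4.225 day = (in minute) 6084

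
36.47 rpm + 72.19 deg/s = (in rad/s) 5.079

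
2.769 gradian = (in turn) 0.006923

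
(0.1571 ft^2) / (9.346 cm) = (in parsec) 5.061e-18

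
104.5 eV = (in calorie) 4.002e-18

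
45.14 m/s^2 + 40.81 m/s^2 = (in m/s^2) 85.95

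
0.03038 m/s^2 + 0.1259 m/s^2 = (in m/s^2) 0.1563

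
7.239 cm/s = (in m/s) 0.07239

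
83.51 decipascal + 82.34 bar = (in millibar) 8.234e+04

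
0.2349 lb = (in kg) 0.1065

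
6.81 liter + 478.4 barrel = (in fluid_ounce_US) 2.572e+06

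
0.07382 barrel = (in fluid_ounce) 396.9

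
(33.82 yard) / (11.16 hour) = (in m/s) 0.0007697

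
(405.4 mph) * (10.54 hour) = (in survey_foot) 2.256e+07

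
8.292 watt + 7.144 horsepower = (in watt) 5336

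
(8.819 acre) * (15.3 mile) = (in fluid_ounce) 2.971e+13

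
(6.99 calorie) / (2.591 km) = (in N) 0.01129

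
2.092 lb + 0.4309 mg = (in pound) 2.092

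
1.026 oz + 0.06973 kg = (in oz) 3.486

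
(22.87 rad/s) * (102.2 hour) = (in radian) 8.414e+06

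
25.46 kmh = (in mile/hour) 15.82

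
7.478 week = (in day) 52.35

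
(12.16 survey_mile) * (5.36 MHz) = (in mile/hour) 2.346e+11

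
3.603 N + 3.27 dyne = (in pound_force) 0.81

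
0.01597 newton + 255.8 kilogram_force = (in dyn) 2.509e+08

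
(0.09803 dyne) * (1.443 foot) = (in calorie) 1.031e-07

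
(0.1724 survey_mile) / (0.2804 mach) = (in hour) 0.0008072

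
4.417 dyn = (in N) 4.417e-05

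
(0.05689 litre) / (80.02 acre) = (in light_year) 1.857e-26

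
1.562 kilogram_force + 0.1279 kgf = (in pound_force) 3.726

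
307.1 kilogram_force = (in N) 3012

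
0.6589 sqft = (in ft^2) 0.6589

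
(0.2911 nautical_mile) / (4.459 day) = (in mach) 4.11e-06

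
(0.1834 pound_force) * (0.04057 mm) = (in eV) 2.066e+14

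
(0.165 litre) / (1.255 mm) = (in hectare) 1.315e-05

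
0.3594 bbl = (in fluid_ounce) 1932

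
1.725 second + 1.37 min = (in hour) 0.02331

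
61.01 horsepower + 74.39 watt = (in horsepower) 61.11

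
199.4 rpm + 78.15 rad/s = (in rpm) 945.7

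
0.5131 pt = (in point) 0.5131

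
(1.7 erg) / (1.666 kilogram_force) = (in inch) 4.097e-07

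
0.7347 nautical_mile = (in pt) 3.857e+06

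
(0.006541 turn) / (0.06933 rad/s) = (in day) 6.861e-06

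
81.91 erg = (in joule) 8.191e-06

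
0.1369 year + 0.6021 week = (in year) 0.1484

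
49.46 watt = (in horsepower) 0.06633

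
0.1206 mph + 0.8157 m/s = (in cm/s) 86.96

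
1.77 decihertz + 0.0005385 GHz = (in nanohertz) 5.385e+14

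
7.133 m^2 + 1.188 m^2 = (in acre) 0.002056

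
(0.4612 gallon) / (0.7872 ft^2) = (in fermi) 2.387e+13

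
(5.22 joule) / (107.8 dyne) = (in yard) 5296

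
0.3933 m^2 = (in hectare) 3.933e-05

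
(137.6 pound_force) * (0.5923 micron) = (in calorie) 8.665e-05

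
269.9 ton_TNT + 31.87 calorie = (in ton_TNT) 269.9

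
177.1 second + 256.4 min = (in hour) 4.323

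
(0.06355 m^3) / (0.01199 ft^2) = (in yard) 62.39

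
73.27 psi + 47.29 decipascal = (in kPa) 505.2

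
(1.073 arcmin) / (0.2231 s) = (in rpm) 0.01336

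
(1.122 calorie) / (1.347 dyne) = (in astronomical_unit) 2.33e-06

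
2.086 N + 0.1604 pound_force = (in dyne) 2.799e+05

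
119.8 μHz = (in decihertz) 0.001198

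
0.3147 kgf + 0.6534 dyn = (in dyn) 3.086e+05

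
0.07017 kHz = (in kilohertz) 0.07017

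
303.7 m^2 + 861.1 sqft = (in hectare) 0.03837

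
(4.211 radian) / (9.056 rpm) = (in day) 5.139e-05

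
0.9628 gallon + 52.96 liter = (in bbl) 0.356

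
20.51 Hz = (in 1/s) 20.51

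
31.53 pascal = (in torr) 0.2365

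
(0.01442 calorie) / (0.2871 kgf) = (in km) 2.143e-05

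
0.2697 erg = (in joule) 2.697e-08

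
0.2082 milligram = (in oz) 7.344e-06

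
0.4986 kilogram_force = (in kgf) 0.4986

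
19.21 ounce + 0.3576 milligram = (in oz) 19.21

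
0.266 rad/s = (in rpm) 2.54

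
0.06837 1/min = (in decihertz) 0.01139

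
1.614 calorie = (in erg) 6.753e+07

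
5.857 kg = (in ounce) 206.6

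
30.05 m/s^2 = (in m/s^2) 30.05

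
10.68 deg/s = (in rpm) 1.78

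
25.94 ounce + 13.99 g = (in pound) 1.652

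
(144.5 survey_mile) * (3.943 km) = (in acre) 2.266e+05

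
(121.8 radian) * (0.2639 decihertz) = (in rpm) 30.69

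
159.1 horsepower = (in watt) 1.186e+05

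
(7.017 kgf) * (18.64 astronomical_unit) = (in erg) 1.919e+21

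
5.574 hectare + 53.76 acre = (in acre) 67.53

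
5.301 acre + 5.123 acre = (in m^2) 4.218e+04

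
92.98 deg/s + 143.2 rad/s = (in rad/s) 144.8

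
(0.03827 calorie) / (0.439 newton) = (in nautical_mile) 0.0001969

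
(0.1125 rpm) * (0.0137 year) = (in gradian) 3.24e+05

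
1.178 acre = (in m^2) 4767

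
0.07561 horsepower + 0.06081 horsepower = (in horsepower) 0.1364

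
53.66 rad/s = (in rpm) 512.4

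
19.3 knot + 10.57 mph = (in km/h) 52.75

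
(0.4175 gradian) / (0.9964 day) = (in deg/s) 4.365e-06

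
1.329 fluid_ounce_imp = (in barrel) 0.0002375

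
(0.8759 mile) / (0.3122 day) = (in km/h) 0.1881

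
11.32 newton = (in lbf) 2.545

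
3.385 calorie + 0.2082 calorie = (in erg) 1.503e+08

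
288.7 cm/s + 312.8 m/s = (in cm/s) 3.157e+04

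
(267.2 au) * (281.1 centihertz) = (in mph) 2.513e+14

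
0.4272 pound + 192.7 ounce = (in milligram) 5.657e+06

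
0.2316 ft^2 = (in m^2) 0.02152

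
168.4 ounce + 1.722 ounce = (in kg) 4.823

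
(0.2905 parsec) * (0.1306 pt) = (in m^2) 4.13e+11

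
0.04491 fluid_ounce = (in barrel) 8.354e-06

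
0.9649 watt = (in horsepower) 0.001294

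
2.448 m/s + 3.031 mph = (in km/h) 13.69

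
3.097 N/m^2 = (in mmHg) 0.02323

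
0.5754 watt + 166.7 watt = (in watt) 167.3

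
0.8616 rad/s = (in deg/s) 49.37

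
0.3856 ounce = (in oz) 0.3856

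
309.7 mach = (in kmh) 3.796e+05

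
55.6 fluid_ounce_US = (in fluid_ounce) 55.6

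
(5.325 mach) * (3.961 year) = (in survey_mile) 1.407e+08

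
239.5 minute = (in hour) 3.992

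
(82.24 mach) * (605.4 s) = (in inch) 6.674e+08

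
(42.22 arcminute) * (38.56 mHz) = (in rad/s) 0.0004736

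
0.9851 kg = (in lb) 2.172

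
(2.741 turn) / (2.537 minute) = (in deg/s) 6.482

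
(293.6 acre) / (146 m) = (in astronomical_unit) 5.44e-08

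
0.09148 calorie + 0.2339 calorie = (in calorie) 0.3254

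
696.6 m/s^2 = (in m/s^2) 696.6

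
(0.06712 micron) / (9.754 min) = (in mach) 3.368e-13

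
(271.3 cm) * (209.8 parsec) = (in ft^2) 1.89e+20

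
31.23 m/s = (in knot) 60.71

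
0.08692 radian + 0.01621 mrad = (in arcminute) 298.9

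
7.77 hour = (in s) 2.797e+04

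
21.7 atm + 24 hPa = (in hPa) 2.201e+04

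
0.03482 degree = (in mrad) 0.6077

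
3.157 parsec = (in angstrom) 9.741e+26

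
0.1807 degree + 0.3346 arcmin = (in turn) 0.0005174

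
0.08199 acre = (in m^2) 331.8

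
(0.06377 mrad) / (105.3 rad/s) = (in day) 7.009e-12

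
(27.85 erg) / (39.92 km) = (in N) 6.976e-11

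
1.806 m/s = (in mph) 4.04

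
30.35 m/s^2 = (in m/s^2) 30.35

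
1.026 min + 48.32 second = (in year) 3.484e-06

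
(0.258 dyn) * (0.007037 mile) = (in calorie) 6.983e-06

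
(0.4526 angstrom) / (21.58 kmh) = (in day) 8.739e-17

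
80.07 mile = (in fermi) 1.289e+20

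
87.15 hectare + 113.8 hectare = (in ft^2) 2.163e+07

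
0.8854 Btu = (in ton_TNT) 2.233e-07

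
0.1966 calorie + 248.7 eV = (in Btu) 0.0007797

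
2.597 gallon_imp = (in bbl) 0.07426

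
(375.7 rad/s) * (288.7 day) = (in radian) 9.371e+09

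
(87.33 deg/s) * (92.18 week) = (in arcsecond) 1.753e+13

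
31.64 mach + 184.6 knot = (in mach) 31.92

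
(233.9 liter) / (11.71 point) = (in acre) 0.01399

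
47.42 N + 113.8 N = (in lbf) 36.24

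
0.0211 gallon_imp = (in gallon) 0.02534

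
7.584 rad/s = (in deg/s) 434.5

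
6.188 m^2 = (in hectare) 0.0006188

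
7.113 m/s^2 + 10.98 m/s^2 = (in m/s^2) 18.09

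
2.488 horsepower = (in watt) 1855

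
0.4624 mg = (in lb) 1.019e-06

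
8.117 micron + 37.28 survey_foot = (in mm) 1.136e+04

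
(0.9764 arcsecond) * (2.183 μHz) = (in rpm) 9.868e-11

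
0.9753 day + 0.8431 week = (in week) 0.9824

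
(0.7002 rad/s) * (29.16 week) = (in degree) 7.075e+08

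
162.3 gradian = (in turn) 0.4058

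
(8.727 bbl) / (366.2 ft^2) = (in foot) 0.1338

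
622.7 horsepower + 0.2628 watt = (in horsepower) 622.7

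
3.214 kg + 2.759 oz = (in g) 3292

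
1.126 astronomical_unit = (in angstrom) 1.684e+21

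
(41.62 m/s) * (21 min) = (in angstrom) 5.244e+14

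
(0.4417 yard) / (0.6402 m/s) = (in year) 2.001e-08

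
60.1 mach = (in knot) 3.978e+04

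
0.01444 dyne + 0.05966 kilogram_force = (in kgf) 0.05966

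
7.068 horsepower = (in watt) 5271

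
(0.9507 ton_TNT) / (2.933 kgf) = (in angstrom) 1.383e+18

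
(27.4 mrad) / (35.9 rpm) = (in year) 2.311e-10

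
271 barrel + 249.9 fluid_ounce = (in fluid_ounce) 1.457e+06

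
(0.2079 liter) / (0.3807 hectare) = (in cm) 5.461e-06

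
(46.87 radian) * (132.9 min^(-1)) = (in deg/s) 5948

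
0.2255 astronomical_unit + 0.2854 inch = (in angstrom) 3.373e+20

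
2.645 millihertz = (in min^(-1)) 0.1587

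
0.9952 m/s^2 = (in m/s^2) 0.9952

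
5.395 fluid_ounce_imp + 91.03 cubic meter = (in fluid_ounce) 3.078e+06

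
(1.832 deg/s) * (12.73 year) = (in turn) 2.043e+06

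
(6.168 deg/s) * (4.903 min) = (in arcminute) 1.089e+05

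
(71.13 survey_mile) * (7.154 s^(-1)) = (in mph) 1.832e+06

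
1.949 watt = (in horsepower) 0.002614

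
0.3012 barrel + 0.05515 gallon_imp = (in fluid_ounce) 1628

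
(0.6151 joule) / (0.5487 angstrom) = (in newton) 1.121e+10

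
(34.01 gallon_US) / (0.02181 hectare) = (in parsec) 1.913e-20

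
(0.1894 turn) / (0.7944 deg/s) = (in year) 2.722e-06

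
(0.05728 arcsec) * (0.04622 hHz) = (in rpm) 1.226e-05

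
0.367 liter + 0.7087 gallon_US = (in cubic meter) 0.00305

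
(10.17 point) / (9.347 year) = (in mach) 3.575e-14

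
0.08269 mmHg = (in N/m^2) 11.02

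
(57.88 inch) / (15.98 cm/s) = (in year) 2.917e-07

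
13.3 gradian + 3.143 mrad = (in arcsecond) 4.374e+04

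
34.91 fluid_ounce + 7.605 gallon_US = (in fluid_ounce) 1008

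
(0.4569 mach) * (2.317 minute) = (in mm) 2.163e+07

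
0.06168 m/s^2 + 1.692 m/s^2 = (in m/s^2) 1.754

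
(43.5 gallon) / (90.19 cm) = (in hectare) 1.826e-05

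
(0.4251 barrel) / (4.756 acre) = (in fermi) 3.512e+09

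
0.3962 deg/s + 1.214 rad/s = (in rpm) 11.66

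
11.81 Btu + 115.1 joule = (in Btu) 11.92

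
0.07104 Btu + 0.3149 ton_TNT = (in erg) 1.318e+16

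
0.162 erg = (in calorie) 3.872e-09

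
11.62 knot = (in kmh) 21.52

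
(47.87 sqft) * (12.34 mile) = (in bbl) 5.555e+05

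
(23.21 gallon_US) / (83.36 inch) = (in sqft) 0.4466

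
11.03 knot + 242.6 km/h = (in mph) 163.4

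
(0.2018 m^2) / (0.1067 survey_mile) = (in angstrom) 1.175e+07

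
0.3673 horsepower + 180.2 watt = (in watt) 454.1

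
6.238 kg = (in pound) 13.75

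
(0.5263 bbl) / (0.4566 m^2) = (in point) 519.5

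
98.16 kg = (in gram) 9.816e+04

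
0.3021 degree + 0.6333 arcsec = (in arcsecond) 1088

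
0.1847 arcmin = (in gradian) 0.00342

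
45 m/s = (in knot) 87.47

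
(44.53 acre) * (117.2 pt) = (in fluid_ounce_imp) 2.622e+08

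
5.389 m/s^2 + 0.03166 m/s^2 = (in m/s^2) 5.421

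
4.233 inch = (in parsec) 3.484e-18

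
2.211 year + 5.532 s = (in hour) 1.937e+04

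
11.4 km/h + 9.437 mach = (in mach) 9.446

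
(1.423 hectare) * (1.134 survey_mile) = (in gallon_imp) 5.713e+09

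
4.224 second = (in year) 1.339e-07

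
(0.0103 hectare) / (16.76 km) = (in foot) 0.02016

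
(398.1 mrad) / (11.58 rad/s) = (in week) 5.684e-08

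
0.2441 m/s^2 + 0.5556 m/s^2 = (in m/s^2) 0.7997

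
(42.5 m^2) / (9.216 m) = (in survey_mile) 0.002865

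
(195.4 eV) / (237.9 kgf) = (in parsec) 4.349e-37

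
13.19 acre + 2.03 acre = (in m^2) 6.159e+04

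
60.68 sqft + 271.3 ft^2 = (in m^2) 30.84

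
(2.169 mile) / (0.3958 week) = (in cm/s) 1.458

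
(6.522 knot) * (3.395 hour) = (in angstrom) 4.101e+14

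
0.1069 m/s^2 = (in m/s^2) 0.1069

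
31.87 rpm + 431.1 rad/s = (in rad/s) 434.4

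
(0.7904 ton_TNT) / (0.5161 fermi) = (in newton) 6.408e+24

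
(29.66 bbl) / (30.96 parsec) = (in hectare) 4.936e-22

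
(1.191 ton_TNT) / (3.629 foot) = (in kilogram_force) 4.594e+08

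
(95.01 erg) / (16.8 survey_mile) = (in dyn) 3.514e-05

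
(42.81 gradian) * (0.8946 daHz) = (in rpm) 57.45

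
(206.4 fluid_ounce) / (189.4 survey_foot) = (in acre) 2.613e-08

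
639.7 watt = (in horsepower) 0.8579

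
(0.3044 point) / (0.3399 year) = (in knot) 1.947e-11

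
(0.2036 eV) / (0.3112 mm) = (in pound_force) 2.356e-17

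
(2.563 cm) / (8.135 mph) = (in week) 1.165e-08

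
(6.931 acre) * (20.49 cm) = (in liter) 5.747e+06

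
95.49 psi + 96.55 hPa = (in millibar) 6680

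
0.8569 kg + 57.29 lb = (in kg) 26.84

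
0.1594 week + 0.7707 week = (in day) 6.511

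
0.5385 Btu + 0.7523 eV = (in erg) 5.681e+09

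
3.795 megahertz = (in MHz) 3.795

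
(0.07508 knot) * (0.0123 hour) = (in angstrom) 1.71e+10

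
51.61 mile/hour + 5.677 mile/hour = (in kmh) 92.19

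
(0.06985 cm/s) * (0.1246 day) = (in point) 2.132e+04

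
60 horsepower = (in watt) 4.474e+04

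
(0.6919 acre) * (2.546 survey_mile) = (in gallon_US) 3.031e+09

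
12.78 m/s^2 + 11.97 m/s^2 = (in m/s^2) 24.75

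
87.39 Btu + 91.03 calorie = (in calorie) 2.213e+04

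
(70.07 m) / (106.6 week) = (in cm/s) 0.0001087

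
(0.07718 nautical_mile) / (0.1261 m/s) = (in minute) 18.89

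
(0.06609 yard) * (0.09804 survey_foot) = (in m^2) 0.001806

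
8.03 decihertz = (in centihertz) 80.3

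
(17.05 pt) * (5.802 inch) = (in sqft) 0.009541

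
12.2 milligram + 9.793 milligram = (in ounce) 0.0007758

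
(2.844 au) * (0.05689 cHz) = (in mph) 5.414e+08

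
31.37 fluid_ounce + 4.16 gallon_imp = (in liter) 19.84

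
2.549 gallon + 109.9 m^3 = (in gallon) 2.904e+04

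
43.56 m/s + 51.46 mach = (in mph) 3.929e+04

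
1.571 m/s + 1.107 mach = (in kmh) 1363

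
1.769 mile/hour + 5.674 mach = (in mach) 5.676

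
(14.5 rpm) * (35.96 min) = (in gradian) 2.086e+05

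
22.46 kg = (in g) 2.246e+04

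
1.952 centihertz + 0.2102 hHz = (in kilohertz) 0.02104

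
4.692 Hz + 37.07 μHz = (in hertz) 4.692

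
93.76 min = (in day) 0.06511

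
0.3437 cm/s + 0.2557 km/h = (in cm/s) 7.446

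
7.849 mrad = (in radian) 0.007849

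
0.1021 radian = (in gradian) 6.5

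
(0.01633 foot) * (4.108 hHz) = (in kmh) 7.361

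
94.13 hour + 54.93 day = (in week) 8.407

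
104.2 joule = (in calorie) 24.9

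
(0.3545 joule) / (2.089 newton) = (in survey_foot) 0.5568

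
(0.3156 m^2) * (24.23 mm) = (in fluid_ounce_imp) 269.1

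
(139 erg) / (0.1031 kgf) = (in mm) 0.01375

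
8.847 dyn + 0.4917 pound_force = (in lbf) 0.4917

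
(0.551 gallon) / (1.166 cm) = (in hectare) 1.789e-05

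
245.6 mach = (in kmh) 3.011e+05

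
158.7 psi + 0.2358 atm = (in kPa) 1118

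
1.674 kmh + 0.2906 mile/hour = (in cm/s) 59.49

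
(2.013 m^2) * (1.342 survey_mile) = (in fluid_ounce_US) 1.47e+08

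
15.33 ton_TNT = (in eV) 4.003e+29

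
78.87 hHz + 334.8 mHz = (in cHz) 7.887e+05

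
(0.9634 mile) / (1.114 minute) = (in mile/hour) 51.89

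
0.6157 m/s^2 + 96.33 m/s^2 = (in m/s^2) 96.95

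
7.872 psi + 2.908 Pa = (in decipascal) 5.428e+05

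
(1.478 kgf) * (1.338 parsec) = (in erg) 5.984e+24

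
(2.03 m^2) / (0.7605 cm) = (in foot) 875.8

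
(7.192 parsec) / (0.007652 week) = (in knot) 9.321e+13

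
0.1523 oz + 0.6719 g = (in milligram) 4990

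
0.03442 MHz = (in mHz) 3.442e+07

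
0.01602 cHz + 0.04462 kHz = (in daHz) 4.462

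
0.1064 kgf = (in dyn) 1.043e+05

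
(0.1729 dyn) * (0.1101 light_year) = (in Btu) 1.707e+06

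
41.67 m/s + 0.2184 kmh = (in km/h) 150.2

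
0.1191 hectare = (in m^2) 1191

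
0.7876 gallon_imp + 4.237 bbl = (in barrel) 4.26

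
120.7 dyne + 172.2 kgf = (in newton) 1689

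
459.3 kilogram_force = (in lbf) 1013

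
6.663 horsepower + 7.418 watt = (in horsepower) 6.673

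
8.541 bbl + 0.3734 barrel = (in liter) 1417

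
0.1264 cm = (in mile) 7.854e-07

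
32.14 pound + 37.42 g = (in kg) 14.62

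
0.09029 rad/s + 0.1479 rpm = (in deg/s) 6.061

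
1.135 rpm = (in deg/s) 6.81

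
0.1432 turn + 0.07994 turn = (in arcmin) 4820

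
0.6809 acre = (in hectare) 0.2756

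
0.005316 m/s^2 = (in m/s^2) 0.005316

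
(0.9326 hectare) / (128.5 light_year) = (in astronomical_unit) 5.128e-26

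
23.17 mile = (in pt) 1.057e+08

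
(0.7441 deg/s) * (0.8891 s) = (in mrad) 11.55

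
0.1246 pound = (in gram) 56.52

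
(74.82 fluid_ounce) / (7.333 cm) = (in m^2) 0.03017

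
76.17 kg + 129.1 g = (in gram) 7.63e+04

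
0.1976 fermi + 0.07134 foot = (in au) 1.454e-13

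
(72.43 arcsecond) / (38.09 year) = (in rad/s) 2.923e-13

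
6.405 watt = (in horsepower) 0.008589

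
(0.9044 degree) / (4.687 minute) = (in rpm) 0.000536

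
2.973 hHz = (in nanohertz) 2.973e+11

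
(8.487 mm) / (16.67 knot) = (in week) 1.636e-09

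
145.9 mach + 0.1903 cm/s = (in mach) 145.9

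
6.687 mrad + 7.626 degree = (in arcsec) 2.883e+04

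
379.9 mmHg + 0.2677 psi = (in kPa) 52.49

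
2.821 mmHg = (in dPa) 3761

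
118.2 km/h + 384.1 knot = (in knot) 447.9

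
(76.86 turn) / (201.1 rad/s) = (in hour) 0.0006671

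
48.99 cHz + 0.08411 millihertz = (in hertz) 0.49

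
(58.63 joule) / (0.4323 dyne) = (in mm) 1.356e+10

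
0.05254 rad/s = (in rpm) 0.5017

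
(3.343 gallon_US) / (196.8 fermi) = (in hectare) 6.43e+06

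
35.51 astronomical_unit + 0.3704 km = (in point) 1.506e+16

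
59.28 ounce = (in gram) 1681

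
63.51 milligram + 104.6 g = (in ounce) 3.692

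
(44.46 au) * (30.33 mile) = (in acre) 8.022e+13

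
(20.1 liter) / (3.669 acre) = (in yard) 1.48e-06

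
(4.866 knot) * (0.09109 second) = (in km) 0.000228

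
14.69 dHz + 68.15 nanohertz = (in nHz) 1.469e+09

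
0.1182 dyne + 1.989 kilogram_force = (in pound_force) 4.385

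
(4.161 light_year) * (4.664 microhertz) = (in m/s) 1.836e+11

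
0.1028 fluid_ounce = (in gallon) 0.0008031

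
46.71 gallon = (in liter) 176.8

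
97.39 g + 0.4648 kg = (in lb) 1.239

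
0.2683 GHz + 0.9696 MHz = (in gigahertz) 0.2693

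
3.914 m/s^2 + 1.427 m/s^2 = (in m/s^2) 5.341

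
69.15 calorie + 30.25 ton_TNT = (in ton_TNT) 30.25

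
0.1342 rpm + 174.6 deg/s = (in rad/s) 3.061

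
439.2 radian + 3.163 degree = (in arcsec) 9.06e+07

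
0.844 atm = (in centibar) 85.52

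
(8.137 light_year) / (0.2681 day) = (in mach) 9.76e+09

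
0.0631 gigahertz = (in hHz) 6.31e+05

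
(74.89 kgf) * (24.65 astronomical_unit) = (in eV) 1.69e+34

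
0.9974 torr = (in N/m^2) 133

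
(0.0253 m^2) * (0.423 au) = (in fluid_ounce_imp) 5.635e+13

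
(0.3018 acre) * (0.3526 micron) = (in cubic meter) 0.0004306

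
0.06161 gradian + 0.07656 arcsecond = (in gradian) 0.06163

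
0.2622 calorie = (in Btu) 0.00104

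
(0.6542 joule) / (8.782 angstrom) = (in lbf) 1.675e+08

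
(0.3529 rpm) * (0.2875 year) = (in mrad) 3.351e+08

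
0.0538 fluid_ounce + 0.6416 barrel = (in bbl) 0.6416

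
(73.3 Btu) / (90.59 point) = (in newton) 2.42e+06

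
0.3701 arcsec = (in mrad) 0.001794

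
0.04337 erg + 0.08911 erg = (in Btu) 1.256e-11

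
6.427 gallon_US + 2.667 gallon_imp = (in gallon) 9.63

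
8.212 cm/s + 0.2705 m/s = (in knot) 0.6854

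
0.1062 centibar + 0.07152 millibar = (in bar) 0.001134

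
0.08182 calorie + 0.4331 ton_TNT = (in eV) 1.131e+28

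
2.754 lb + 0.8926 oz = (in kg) 1.274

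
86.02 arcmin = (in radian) 0.02502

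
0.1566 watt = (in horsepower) 0.00021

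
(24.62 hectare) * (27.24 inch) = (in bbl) 1.071e+06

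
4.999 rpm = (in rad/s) 0.5235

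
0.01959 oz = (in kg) 0.0005554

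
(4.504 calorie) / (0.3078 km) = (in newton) 0.06122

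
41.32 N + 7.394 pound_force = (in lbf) 16.68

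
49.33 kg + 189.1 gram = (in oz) 1747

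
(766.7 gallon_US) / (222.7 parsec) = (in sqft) 4.546e-18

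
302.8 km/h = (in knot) 163.5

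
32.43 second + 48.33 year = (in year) 48.33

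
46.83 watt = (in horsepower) 0.0628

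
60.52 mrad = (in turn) 0.009632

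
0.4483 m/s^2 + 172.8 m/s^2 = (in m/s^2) 173.2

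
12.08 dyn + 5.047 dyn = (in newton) 0.0001713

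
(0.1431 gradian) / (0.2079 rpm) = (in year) 3.274e-09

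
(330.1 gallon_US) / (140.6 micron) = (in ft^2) 9.566e+04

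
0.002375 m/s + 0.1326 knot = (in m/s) 0.07059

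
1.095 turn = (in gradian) 438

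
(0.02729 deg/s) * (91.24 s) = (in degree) 2.49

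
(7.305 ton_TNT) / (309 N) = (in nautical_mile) 5.341e+04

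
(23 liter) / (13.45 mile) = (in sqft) 1.144e-05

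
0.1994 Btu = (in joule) 210.4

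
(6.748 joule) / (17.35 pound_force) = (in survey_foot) 0.2869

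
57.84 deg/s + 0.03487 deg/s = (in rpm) 9.646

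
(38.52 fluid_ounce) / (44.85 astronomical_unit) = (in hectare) 1.698e-20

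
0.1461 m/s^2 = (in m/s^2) 0.1461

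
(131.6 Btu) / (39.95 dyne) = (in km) 3.475e+05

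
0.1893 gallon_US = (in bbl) 0.004507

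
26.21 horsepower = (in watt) 1.954e+04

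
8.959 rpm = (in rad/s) 0.9382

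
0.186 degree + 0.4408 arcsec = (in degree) 0.1861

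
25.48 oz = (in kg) 0.7223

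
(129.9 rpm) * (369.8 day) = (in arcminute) 1.494e+12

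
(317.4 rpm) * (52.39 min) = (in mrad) 1.045e+08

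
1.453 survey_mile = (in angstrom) 2.338e+13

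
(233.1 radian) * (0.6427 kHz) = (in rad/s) 1.498e+05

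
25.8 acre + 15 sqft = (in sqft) 1.124e+06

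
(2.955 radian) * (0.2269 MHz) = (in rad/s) 6.705e+05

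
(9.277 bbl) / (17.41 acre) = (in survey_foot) 6.868e-05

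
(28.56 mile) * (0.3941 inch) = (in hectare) 0.04601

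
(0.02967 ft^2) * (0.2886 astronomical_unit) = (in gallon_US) 3.144e+10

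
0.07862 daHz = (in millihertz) 786.2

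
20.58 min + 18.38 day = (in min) 2.649e+04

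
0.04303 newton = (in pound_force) 0.009674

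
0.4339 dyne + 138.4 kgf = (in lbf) 305.1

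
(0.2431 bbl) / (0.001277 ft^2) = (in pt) 9.235e+05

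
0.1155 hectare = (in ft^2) 1.243e+04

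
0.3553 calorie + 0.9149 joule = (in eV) 1.499e+19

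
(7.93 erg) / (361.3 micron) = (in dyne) 219.5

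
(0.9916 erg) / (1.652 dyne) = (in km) 6.002e-06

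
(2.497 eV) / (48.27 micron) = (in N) 8.288e-15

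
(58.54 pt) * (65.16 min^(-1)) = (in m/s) 0.02243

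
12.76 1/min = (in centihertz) 21.27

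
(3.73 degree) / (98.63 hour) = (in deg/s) 1.051e-05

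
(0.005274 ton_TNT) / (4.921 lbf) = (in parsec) 3.267e-11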